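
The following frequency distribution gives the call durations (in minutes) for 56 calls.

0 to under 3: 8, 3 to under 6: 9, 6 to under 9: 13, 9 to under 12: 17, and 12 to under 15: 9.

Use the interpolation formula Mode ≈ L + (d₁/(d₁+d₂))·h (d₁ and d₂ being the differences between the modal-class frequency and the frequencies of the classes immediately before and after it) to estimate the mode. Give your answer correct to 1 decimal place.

10.0

Modal class: 9 to under 12 (highest frequency 17).
d₁ = 17 − 13 = 4, d₂ = 17 − 9 = 8
Mode ≈ 9 + (4/(4+8)) × 3 = 9 + 1.0000 = 10.0000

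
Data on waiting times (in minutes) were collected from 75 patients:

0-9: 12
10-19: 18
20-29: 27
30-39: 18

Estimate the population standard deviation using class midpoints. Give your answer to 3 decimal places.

Midpoints: 4.5, 14.5, 24.5, 34.5
n = 75, Σfm = 1597.5, mean = 21.3000
Σfm² = 41658.75
Σf(m − x̄)² = Σfm² − (Σfm)²/n = 41658.75 − 1597.5²/75 = 7632.0000
Population variance = 7632.0000 / 75 = 101.7600
Standard deviation = √101.7600 = 10.0876

10.088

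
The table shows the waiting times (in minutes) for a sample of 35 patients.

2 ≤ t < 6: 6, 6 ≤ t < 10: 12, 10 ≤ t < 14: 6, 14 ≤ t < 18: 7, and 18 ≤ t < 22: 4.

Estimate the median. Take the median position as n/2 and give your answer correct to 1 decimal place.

9.8

Cumulative frequencies: 6, 18, 24, 31, 35
n = 35; position = n/2 = 17.5.
This falls in the class 6 ≤ t < 10: L = 6, F = 6, f = 12, h = 4.
Median ≈ 6 + ((17.5 − 6) / 12) × 4 = 9.8333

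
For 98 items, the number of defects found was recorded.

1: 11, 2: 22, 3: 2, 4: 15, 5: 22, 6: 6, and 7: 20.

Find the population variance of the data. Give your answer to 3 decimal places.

Values: 1, 2, 3, 4, 5, 6, 7
n = 98, Σfx = 407, mean = 4.1531
Σfx² = 2103
Σf(x − x̄)² = Σfx² − (Σfx)²/n = 2103 − 407²/98 = 412.7041
Population variance = 412.7041 / 98 = 4.2113

4.211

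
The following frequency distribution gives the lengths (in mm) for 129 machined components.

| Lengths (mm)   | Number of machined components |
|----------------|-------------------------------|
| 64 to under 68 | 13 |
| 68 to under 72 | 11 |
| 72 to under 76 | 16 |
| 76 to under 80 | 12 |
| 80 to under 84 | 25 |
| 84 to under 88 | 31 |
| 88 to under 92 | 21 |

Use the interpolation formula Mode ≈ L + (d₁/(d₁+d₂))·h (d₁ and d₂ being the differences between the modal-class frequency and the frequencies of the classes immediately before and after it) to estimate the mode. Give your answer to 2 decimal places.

85.50

Modal class: 84 to under 88 (highest frequency 31).
d₁ = 31 − 25 = 6, d₂ = 31 − 21 = 10
Mode ≈ 84 + (6/(6+10)) × 4 = 84 + 1.5000 = 85.5000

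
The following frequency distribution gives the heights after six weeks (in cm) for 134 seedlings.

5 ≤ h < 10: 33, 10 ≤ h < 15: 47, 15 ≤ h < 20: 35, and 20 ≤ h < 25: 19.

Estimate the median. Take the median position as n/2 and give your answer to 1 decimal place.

13.6

Cumulative frequencies: 33, 80, 115, 134
n = 134; position = n/2 = 67.
This falls in the class 10 ≤ h < 15: L = 10, F = 33, f = 47, h = 5.
Median ≈ 10 + ((67 − 33) / 47) × 5 = 13.6170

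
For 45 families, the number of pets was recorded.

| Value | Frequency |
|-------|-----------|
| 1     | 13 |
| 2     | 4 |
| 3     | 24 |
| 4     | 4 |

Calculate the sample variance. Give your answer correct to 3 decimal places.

1.022

Values: 1, 2, 3, 4
n = 45, Σfx = 109, mean = 2.4222
Σfx² = 309
Σf(x − x̄)² = Σfx² − (Σfx)²/n = 309 − 109²/45 = 44.9778
Sample variance = 44.9778 / 44 = 1.0222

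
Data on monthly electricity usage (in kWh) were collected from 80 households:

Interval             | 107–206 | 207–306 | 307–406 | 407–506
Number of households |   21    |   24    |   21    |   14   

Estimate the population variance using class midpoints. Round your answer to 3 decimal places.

11025.000

Midpoints: 156.5, 256.5, 356.5, 456.5
n = 80, Σfm = 23320, mean = 291.5000
Σfm² = 7679780
Σf(m − x̄)² = Σfm² − (Σfm)²/n = 7679780 − 23320²/80 = 882000.0000
Population variance = 882000.0000 / 80 = 11025.0000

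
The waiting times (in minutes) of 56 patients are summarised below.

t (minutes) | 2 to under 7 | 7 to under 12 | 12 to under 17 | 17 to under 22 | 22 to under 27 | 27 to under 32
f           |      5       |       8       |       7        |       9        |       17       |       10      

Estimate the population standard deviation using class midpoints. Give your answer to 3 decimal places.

7.933

Midpoints: 4.5, 9.5, 14.5, 19.5, 24.5, 29.5
n = 56, Σfm = 1087, mean = 19.4107
Σfm² = 24624
Σf(m − x̄)² = Σfm² − (Σfm)²/n = 24624 − 1087²/56 = 3524.5536
Population variance = 3524.5536 / 56 = 62.9385
Standard deviation = √62.9385 = 7.9334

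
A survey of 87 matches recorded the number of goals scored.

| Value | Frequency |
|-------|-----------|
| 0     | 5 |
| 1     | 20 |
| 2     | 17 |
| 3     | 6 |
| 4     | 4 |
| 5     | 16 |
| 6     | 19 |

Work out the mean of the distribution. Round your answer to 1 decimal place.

Values: 0, 1, 2, 3, 4, 5, 6
Σfx = 5×0 + 20×1 + 17×2 + 6×3 + 4×4 + 16×5 + 19×6 = 282
n = Σf = 87
Mean = 282 / 87 = 3.2414

3.2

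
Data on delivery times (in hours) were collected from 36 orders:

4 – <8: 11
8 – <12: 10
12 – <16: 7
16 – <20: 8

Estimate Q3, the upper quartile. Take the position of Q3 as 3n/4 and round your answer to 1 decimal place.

15.4

Cumulative frequencies: 11, 21, 28, 36
n = 36; position = 3n/4 = 27.
This falls in the class 12 – <16: L = 12, F = 21, f = 7, h = 4.
Upper quartile ≈ 12 + ((27 − 21) / 7) × 4 = 15.4286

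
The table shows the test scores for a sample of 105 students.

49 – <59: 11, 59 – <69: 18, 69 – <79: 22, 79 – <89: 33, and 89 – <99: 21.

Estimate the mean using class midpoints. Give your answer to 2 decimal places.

77.33

Midpoints: 54, 64, 74, 84, 94
Σfm = 11×54 + 18×64 + 22×74 + 33×84 + 21×94 = 8120
n = Σf = 105
Mean = 8120 / 105 = 77.3333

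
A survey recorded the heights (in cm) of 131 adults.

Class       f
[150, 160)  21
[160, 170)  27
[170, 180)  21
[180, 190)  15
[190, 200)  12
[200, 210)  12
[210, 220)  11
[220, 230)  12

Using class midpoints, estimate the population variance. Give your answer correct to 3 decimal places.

508.117

Midpoints: 155, 165, 175, 185, 195, 205, 215, 225
n = 131, Σfm = 24025, mean = 183.3969
Σfm² = 4472675
Σf(m − x̄)² = Σfm² − (Σfm)²/n = 4472675 − 24025²/131 = 66563.3588
Population variance = 66563.3588 / 131 = 508.1172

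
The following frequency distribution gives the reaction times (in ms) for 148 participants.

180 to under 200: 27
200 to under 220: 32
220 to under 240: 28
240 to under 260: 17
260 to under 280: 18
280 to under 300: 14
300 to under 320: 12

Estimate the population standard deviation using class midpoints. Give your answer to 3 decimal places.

Midpoints: 190, 210, 230, 250, 270, 290, 310
n = 148, Σfm = 35180, mean = 237.7027
Σfm² = 8572400
Σf(m − x̄)² = Σfm² − (Σfm)²/n = 8572400 − 35180²/148 = 210018.9189
Population variance = 210018.9189 / 148 = 1419.0467
Standard deviation = √1419.0467 = 37.6702

37.670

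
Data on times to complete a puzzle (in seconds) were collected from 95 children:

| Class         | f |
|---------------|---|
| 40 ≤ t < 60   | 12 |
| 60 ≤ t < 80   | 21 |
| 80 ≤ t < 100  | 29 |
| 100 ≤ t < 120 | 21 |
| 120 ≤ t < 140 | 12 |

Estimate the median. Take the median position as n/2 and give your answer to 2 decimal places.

90.00

Cumulative frequencies: 12, 33, 62, 83, 95
n = 95; position = n/2 = 47.5.
This falls in the class 80 ≤ t < 100: L = 80, F = 33, f = 29, h = 20.
Median ≈ 80 + ((47.5 − 33) / 29) × 20 = 90.0000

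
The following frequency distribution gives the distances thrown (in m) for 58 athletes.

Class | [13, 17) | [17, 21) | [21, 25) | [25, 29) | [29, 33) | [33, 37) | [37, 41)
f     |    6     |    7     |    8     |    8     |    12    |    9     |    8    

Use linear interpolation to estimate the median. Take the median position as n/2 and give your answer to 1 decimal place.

Cumulative frequencies: 6, 13, 21, 29, 41, 50, 58
n = 58; position = n/2 = 29.
This falls in the class [25, 29): L = 25, F = 21, f = 8, h = 4.
Median ≈ 25 + ((29 − 21) / 8) × 4 = 29.0000

29.0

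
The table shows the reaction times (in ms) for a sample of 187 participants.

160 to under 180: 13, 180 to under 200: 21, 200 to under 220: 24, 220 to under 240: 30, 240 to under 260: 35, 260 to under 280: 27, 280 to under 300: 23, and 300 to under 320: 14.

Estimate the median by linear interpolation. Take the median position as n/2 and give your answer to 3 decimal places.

243.143

Cumulative frequencies: 13, 34, 58, 88, 123, 150, 173, 187
n = 187; position = n/2 = 93.5.
This falls in the class 240 to under 260: L = 240, F = 88, f = 35, h = 20.
Median ≈ 240 + ((93.5 − 88) / 35) × 20 = 243.1429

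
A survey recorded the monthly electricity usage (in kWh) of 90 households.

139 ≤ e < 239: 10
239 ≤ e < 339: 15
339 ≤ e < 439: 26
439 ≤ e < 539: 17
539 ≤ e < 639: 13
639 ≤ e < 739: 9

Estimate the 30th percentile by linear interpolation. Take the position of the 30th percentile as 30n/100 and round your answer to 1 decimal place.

Cumulative frequencies: 10, 25, 51, 68, 81, 90
n = 90; position = 30n/100 = 27.
This falls in the class 339 ≤ e < 439: L = 339, F = 25, f = 26, h = 100.
30th percentile ≈ 339 + ((27 − 25) / 26) × 100 = 346.6923

346.7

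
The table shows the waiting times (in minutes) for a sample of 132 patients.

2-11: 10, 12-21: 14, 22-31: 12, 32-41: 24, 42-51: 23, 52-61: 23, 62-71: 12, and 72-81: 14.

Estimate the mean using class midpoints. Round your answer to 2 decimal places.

43.39

Midpoints: 6.5, 16.5, 26.5, 36.5, 46.5, 56.5, 66.5, 76.5
Σfm = 10×6.5 + 14×16.5 + 12×26.5 + 24×36.5 + 23×46.5 + 23×56.5 + 12×66.5 + 14×76.5 = 5728
n = Σf = 132
Mean = 5728 / 132 = 43.3939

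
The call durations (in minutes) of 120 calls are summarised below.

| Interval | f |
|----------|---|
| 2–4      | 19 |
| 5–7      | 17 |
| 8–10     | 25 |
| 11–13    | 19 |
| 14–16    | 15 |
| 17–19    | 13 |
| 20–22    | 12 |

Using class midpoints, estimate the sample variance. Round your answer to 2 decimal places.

32.24

Midpoints: 3, 6, 9, 12, 15, 18, 21
n = 120, Σfm = 1323, mean = 11.0250
Σfm² = 18423
Σf(m − x̄)² = Σfm² − (Σfm)²/n = 18423 − 1323²/120 = 3836.9250
Sample variance = 3836.9250 / 119 = 32.2431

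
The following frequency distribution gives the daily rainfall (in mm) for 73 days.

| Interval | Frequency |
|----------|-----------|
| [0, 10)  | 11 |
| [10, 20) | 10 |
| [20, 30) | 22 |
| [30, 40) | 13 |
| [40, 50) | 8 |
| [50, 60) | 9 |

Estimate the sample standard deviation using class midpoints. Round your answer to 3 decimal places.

Midpoints: 5, 15, 25, 35, 45, 55
n = 73, Σfm = 2065, mean = 28.2877
Σfm² = 75625
Σf(m − x̄)² = Σfm² − (Σfm)²/n = 75625 − 2065²/73 = 17210.9589
Sample variance = 17210.9589 / 72 = 239.0411
Standard deviation = √239.0411 = 15.4610

15.461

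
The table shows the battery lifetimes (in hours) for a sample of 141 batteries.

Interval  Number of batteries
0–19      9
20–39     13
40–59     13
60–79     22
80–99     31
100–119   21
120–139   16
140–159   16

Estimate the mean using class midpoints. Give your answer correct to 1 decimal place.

86.4

Midpoints: 9.5, 29.5, 49.5, 69.5, 89.5, 109.5, 129.5, 149.5
Σfm = 9×9.5 + 13×29.5 + 13×49.5 + 22×69.5 + 31×89.5 + 21×109.5 + 16×129.5 + 16×149.5 = 12179.5
n = Σf = 141
Mean = 12179.5 / 141 = 86.3794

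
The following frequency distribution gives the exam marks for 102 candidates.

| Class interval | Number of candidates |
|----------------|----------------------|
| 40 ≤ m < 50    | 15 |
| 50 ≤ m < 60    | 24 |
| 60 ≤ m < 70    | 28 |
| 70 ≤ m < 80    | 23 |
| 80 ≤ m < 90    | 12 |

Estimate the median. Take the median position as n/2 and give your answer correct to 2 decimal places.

Cumulative frequencies: 15, 39, 67, 90, 102
n = 102; position = n/2 = 51.
This falls in the class 60 ≤ m < 70: L = 60, F = 39, f = 28, h = 10.
Median ≈ 60 + ((51 − 39) / 28) × 10 = 64.2857

64.29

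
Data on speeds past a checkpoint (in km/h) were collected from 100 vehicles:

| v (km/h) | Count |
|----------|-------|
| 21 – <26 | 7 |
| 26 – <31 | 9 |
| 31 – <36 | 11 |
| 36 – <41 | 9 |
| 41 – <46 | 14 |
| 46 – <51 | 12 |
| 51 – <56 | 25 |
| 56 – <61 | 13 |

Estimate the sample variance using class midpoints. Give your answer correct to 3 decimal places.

Midpoints: 23.5, 28.5, 33.5, 38.5, 43.5, 48.5, 53.5, 58.5
n = 100, Σfm = 4425, mean = 44.2500
Σfm² = 207625
Σf(m − x̄)² = Σfm² − (Σfm)²/n = 207625 − 4425²/100 = 11818.7500
Sample variance = 11818.7500 / 99 = 119.3813

119.381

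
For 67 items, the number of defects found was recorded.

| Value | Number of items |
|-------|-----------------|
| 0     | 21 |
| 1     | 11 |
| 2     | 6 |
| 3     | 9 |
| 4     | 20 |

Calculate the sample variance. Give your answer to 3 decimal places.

2.784

Values: 0, 1, 2, 3, 4
n = 67, Σfx = 130, mean = 1.9403
Σfx² = 436
Σf(x − x̄)² = Σfx² − (Σfx)²/n = 436 − 130²/67 = 183.7612
Sample variance = 183.7612 / 66 = 2.7843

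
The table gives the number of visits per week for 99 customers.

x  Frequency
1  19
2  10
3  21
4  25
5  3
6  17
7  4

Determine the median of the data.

3

Cumulative frequencies: 19, 29, 50, 75, 78, 95, 99
n = 99, so the median is the value in position (n+1)/2 = 50.
Position 50 falls at value 3.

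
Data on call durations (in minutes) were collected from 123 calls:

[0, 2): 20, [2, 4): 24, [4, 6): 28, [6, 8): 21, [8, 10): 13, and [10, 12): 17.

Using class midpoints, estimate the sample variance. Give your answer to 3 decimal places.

10.512

Midpoints: 1, 3, 5, 7, 9, 11
n = 123, Σfm = 683, mean = 5.5528
Σfm² = 5075
Σf(m − x̄)² = Σfm² − (Σfm)²/n = 5075 − 683²/123 = 1282.4065
Sample variance = 1282.4065 / 122 = 10.5115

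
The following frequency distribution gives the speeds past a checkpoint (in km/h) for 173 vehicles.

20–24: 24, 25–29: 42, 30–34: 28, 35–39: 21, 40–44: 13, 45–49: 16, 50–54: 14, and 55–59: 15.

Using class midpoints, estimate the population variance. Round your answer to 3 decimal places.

122.411

Midpoints: 22, 27, 32, 37, 42, 47, 52, 57
n = 173, Σfm = 6216, mean = 35.9306
Σfm² = 244522
Σf(m − x̄)² = Σfm² − (Σfm)²/n = 244522 − 6216²/173 = 21177.1676
Population variance = 21177.1676 / 173 = 122.4114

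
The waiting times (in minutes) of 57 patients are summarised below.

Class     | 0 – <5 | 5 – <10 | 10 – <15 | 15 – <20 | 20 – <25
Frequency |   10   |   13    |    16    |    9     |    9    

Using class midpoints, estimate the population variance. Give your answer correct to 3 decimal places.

Midpoints: 2.5, 7.5, 12.5, 17.5, 22.5
n = 57, Σfm = 682.5, mean = 11.9737
Σfm² = 10606.25
Σf(m − x̄)² = Σfm² − (Σfm)²/n = 10606.25 − 682.5²/57 = 2434.2105
Population variance = 2434.2105 / 57 = 42.7054

42.705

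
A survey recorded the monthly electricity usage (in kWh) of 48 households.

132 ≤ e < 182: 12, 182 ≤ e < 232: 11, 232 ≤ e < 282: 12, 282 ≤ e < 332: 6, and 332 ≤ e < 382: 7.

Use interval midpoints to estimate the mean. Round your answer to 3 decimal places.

Midpoints: 157, 207, 257, 307, 357
Σfm = 12×157 + 11×207 + 12×257 + 6×307 + 7×357 = 11586
n = Σf = 48
Mean = 11586 / 48 = 241.3750

241.375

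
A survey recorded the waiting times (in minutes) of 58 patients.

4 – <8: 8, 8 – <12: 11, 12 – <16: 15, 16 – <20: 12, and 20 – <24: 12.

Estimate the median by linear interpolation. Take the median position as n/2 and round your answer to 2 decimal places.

Cumulative frequencies: 8, 19, 34, 46, 58
n = 58; position = n/2 = 29.
This falls in the class 12 – <16: L = 12, F = 19, f = 15, h = 4.
Median ≈ 12 + ((29 − 19) / 15) × 4 = 14.6667

14.67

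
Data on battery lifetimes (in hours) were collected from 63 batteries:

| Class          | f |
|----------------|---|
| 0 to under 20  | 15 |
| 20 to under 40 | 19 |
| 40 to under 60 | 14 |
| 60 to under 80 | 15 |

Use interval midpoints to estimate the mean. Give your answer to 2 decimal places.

Midpoints: 10, 30, 50, 70
Σfm = 15×10 + 19×30 + 14×50 + 15×70 = 2470
n = Σf = 63
Mean = 2470 / 63 = 39.2063

39.21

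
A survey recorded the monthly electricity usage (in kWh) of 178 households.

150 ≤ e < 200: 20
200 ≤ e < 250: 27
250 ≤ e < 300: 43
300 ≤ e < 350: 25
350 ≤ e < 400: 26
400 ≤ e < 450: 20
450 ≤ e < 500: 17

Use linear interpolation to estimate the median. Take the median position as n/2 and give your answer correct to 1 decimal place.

Cumulative frequencies: 20, 47, 90, 115, 141, 161, 178
n = 178; position = n/2 = 89.
This falls in the class 250 ≤ e < 300: L = 250, F = 47, f = 43, h = 50.
Median ≈ 250 + ((89 − 47) / 43) × 50 = 298.8372

298.8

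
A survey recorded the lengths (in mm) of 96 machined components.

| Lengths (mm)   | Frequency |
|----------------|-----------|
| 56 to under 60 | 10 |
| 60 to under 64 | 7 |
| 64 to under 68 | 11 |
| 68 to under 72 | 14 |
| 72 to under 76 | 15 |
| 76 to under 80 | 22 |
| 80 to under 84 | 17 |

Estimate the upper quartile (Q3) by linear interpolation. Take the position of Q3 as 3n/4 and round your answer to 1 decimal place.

Cumulative frequencies: 10, 17, 28, 42, 57, 79, 96
n = 96; position = 3n/4 = 72.
This falls in the class 76 to under 80: L = 76, F = 57, f = 22, h = 4.
Upper quartile ≈ 76 + ((72 − 57) / 22) × 4 = 78.7273

78.7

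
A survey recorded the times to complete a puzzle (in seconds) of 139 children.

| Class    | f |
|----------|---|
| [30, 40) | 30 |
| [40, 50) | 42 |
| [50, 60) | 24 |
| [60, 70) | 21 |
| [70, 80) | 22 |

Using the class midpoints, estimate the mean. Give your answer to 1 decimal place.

52.3

Midpoints: 35, 45, 55, 65, 75
Σfm = 30×35 + 42×45 + 24×55 + 21×65 + 22×75 = 7275
n = Σf = 139
Mean = 7275 / 139 = 52.3381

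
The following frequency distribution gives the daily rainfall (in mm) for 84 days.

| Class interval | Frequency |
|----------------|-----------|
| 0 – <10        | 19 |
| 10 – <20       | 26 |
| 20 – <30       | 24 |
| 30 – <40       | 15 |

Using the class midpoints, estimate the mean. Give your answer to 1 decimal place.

19.2

Midpoints: 5, 15, 25, 35
Σfm = 19×5 + 26×15 + 24×25 + 15×35 = 1610
n = Σf = 84
Mean = 1610 / 84 = 19.1667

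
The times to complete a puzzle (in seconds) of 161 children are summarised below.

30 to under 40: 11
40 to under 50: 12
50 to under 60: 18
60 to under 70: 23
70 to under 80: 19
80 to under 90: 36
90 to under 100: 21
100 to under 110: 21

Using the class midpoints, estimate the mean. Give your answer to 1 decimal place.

Midpoints: 35, 45, 55, 65, 75, 85, 95, 105
Σfm = 11×35 + 12×45 + 18×55 + 23×65 + 19×75 + 36×85 + 21×95 + 21×105 = 12095
n = Σf = 161
Mean = 12095 / 161 = 75.1242

75.1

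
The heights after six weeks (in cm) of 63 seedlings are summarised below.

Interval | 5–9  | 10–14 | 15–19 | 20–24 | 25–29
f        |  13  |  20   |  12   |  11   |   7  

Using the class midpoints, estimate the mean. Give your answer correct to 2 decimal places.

Midpoints: 7, 12, 17, 22, 27
Σfm = 13×7 + 20×12 + 12×17 + 11×22 + 7×27 = 966
n = Σf = 63
Mean = 966 / 63 = 15.3333

15.33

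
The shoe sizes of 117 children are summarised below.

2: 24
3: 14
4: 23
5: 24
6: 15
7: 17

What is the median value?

4

Cumulative frequencies: 24, 38, 61, 85, 100, 117
n = 117, so the median is the value in position (n+1)/2 = 59.
Position 59 falls at value 4.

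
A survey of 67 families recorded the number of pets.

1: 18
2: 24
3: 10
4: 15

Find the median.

2

Cumulative frequencies: 18, 42, 52, 67
n = 67, so the median is the value in position (n+1)/2 = 34.
Position 34 falls at value 2.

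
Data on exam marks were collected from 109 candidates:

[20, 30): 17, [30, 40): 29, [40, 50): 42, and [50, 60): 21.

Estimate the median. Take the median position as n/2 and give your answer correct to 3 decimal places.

Cumulative frequencies: 17, 46, 88, 109
n = 109; position = n/2 = 54.5.
This falls in the class [40, 50): L = 40, F = 46, f = 42, h = 10.
Median ≈ 40 + ((54.5 − 46) / 42) × 10 = 42.0238

42.024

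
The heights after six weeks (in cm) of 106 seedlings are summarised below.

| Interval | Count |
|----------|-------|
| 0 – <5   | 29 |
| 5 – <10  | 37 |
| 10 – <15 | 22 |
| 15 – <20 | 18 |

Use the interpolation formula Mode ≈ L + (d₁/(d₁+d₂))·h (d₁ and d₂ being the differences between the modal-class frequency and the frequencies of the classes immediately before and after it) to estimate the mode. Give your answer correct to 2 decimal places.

6.74

Modal class: 5 – <10 (highest frequency 37).
d₁ = 37 − 29 = 8, d₂ = 37 − 22 = 15
Mode ≈ 5 + (8/(8+15)) × 5 = 5 + 1.7391 = 6.7391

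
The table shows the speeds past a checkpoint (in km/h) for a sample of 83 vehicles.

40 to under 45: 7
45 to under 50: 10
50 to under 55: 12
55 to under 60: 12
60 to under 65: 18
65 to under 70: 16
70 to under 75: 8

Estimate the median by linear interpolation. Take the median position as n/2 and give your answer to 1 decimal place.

Cumulative frequencies: 7, 17, 29, 41, 59, 75, 83
n = 83; position = n/2 = 41.5.
This falls in the class 60 to under 65: L = 60, F = 41, f = 18, h = 5.
Median ≈ 60 + ((41.5 − 41) / 18) × 5 = 60.1389

60.1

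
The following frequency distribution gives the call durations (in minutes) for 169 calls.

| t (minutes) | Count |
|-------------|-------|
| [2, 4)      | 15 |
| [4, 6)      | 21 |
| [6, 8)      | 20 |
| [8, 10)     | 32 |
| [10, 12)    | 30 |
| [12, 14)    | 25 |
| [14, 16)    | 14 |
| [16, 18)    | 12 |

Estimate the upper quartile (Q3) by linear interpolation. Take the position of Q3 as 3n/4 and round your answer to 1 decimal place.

12.7

Cumulative frequencies: 15, 36, 56, 88, 118, 143, 157, 169
n = 169; position = 3n/4 = 126.75.
This falls in the class [12, 14): L = 12, F = 118, f = 25, h = 2.
Upper quartile ≈ 12 + ((126.75 − 118) / 25) × 2 = 12.7000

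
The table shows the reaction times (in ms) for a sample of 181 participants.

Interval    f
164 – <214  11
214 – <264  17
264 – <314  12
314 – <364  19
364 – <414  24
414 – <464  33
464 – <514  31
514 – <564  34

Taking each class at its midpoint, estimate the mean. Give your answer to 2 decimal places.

405.30

Midpoints: 189, 239, 289, 339, 389, 439, 489, 539
Σfm = 11×189 + 17×239 + 12×289 + 19×339 + 24×389 + 33×439 + 31×489 + 34×539 = 73359
n = Σf = 181
Mean = 73359 / 181 = 405.2983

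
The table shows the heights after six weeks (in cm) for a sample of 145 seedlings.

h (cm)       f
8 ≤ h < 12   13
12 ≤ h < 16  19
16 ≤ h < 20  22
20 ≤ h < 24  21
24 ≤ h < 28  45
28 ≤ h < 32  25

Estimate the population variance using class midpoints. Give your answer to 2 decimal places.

Midpoints: 10, 14, 18, 22, 26, 30
n = 145, Σfm = 3174, mean = 21.8897
Σfm² = 75236
Σf(m − x̄)² = Σfm² − (Σfm)²/n = 75236 − 3174²/145 = 5758.2345
Population variance = 5758.2345 / 145 = 39.7120

39.71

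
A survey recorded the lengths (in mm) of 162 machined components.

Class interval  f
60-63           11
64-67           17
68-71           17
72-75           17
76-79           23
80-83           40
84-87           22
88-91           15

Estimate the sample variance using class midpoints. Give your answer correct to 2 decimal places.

Midpoints: 61.5, 65.5, 69.5, 73.5, 77.5, 81.5, 85.5, 89.5
n = 162, Σfm = 12487, mean = 77.0802
Σfm² = 973304.5
Σf(m − x̄)² = Σfm² − (Σfm)²/n = 973304.5 − 12487²/162 = 10803.4568
Sample variance = 10803.4568 / 161 = 67.1022

67.10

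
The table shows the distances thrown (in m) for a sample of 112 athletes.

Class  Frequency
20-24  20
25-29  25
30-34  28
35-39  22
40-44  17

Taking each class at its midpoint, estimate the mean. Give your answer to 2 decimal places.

31.60

Midpoints: 22, 27, 32, 37, 42
Σfm = 20×22 + 25×27 + 28×32 + 22×37 + 17×42 = 3539
n = Σf = 112
Mean = 3539 / 112 = 31.5982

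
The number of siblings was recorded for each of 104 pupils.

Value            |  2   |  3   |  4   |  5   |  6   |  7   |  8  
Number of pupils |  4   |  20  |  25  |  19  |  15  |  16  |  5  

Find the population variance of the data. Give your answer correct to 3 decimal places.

Values: 2, 3, 4, 5, 6, 7, 8
n = 104, Σfx = 505, mean = 4.8558
Σfx² = 2715
Σf(x − x̄)² = Σfx² − (Σfx)²/n = 2715 − 505²/104 = 262.8365
Population variance = 262.8365 / 104 = 2.5273

2.527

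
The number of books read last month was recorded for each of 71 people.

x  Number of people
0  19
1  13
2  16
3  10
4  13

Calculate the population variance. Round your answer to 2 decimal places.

2.08

Values: 0, 1, 2, 3, 4
n = 71, Σfx = 127, mean = 1.7887
Σfx² = 375
Σf(x − x̄)² = Σfx² − (Σfx)²/n = 375 − 127²/71 = 147.8310
Population variance = 147.8310 / 71 = 2.0821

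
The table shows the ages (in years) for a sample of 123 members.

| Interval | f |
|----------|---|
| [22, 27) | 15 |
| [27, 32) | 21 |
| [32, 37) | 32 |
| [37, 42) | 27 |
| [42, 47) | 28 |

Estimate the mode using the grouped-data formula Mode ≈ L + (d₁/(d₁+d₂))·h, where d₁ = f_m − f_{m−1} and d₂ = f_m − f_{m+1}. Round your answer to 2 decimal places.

35.44

Modal class: [32, 37) (highest frequency 32).
d₁ = 32 − 21 = 11, d₂ = 32 − 27 = 5
Mode ≈ 32 + (11/(11+5)) × 5 = 32 + 3.4375 = 35.4375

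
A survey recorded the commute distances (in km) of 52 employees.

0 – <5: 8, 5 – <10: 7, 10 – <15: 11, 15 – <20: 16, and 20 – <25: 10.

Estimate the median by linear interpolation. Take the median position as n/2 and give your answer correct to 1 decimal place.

Cumulative frequencies: 8, 15, 26, 42, 52
n = 52; position = n/2 = 26.
This falls in the class 10 – <15: L = 10, F = 15, f = 11, h = 5.
Median ≈ 10 + ((26 − 15) / 11) × 5 = 15.0000

15.0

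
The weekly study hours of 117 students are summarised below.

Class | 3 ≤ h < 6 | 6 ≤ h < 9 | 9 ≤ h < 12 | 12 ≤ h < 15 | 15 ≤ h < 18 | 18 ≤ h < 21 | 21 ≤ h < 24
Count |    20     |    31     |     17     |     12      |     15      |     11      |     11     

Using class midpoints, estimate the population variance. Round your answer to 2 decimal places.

33.72

Midpoints: 4.5, 7.5, 10.5, 13.5, 16.5, 19.5, 22.5
n = 117, Σfm = 1372.5, mean = 11.7308
Σfm² = 20045.25
Σf(m − x̄)² = Σfm² − (Σfm)²/n = 20045.25 − 1372.5²/117 = 3944.7692
Population variance = 3944.7692 / 117 = 33.7160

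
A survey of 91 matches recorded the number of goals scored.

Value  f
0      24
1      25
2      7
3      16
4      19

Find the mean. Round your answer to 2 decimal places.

1.79

Values: 0, 1, 2, 3, 4
Σfx = 24×0 + 25×1 + 7×2 + 16×3 + 19×4 = 163
n = Σf = 91
Mean = 163 / 91 = 1.7912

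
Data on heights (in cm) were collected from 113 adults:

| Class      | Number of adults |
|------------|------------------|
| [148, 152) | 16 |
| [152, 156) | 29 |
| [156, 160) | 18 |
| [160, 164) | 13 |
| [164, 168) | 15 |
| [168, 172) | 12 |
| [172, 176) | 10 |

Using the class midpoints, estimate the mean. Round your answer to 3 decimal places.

160.053

Midpoints: 150, 154, 158, 162, 166, 170, 174
Σfm = 16×150 + 29×154 + 18×158 + 13×162 + 15×166 + 12×170 + 10×174 = 18086
n = Σf = 113
Mean = 18086 / 113 = 160.0531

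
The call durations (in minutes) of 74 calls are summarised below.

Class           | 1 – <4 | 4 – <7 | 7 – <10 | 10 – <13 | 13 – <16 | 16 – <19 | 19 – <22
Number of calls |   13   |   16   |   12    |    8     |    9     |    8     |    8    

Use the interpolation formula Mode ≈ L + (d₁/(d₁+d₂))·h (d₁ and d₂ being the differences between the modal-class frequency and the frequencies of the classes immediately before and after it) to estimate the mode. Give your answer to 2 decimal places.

5.29

Modal class: 4 – <7 (highest frequency 16).
d₁ = 16 − 13 = 3, d₂ = 16 − 12 = 4
Mode ≈ 4 + (3/(3+4)) × 3 = 4 + 1.2857 = 5.2857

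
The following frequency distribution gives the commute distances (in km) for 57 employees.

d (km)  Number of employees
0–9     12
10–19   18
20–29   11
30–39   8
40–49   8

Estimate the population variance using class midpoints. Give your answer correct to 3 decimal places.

Midpoints: 4.5, 14.5, 24.5, 34.5, 44.5
n = 57, Σfm = 1216.5, mean = 21.3421
Σfm² = 35994.25
Σf(m − x̄)² = Σfm² − (Σfm)²/n = 35994.25 − 1216.5²/57 = 10031.5789
Population variance = 10031.5789 / 57 = 175.9926

175.993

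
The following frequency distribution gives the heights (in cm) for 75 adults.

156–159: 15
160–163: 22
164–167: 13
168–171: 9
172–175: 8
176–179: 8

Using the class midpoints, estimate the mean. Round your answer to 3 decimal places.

165.340

Midpoints: 157.5, 161.5, 165.5, 169.5, 173.5, 177.5
Σfm = 15×157.5 + 22×161.5 + 13×165.5 + 9×169.5 + 8×173.5 + 8×177.5 = 12400.5
n = Σf = 75
Mean = 12400.5 / 75 = 165.3400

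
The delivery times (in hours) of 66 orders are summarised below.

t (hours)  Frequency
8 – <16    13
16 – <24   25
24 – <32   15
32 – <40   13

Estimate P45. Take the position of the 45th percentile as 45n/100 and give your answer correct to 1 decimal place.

21.3

Cumulative frequencies: 13, 38, 53, 66
n = 66; position = 45n/100 = 29.7.
This falls in the class 16 – <24: L = 16, F = 13, f = 25, h = 8.
45th percentile ≈ 16 + ((29.7 − 13) / 25) × 8 = 21.3440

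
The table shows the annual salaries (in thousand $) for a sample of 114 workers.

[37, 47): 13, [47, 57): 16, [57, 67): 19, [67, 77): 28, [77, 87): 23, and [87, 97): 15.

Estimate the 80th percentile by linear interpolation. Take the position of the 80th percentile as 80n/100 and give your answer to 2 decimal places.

83.61

Cumulative frequencies: 13, 29, 48, 76, 99, 114
n = 114; position = 80n/100 = 91.2.
This falls in the class [77, 87): L = 77, F = 76, f = 23, h = 10.
80th percentile ≈ 77 + ((91.2 − 76) / 23) × 10 = 83.6087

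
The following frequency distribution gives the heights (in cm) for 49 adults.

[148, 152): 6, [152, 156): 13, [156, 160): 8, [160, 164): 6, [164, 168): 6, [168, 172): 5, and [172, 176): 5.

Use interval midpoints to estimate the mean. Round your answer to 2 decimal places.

160.29

Midpoints: 150, 154, 158, 162, 166, 170, 174
Σfm = 6×150 + 13×154 + 8×158 + 6×162 + 6×166 + 5×170 + 5×174 = 7854
n = Σf = 49
Mean = 7854 / 49 = 160.2857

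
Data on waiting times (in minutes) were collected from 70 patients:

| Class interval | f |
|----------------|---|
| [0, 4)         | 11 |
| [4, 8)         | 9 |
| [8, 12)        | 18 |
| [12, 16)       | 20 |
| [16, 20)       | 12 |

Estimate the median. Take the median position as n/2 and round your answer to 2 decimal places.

11.33

Cumulative frequencies: 11, 20, 38, 58, 70
n = 70; position = n/2 = 35.
This falls in the class [8, 12): L = 8, F = 20, f = 18, h = 4.
Median ≈ 8 + ((35 − 20) / 18) × 4 = 11.3333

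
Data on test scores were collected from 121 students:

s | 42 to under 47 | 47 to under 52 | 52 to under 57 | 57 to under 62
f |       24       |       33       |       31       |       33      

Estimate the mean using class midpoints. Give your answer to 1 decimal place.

Midpoints: 44.5, 49.5, 54.5, 59.5
Σfm = 24×44.5 + 33×49.5 + 31×54.5 + 33×59.5 = 6354.5
n = Σf = 121
Mean = 6354.5 / 121 = 52.5165

52.5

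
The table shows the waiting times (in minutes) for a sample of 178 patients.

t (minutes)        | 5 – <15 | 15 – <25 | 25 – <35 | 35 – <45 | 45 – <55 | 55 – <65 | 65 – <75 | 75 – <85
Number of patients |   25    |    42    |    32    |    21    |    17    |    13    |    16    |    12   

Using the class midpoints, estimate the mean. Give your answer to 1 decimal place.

37.1

Midpoints: 10, 20, 30, 40, 50, 60, 70, 80
Σfm = 25×10 + 42×20 + 32×30 + 21×40 + 17×50 + 13×60 + 16×70 + 12×80 = 6600
n = Σf = 178
Mean = 6600 / 178 = 37.0787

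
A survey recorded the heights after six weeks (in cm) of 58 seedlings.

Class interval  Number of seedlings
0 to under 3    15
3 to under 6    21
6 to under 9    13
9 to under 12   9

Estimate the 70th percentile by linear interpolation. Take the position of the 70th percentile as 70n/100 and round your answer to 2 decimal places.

7.06

Cumulative frequencies: 15, 36, 49, 58
n = 58; position = 70n/100 = 40.6.
This falls in the class 6 to under 9: L = 6, F = 36, f = 13, h = 3.
70th percentile ≈ 6 + ((40.6 − 36) / 13) × 3 = 7.0615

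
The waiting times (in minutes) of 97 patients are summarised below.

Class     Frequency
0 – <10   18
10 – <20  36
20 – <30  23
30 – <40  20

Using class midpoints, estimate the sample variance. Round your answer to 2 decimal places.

Midpoints: 5, 15, 25, 35
n = 97, Σfm = 1905, mean = 19.6392
Σfm² = 47425
Σf(m − x̄)² = Σfm² − (Σfm)²/n = 47425 − 1905²/97 = 10012.3711
Sample variance = 10012.3711 / 96 = 104.2955

104.30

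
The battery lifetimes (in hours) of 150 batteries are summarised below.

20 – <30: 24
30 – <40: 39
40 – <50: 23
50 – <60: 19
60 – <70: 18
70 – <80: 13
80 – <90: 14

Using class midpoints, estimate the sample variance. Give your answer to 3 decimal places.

362.779

Midpoints: 25, 35, 45, 55, 65, 75, 85
n = 150, Σfm = 7380, mean = 49.2000
Σfm² = 417150
Σf(m − x̄)² = Σfm² − (Σfm)²/n = 417150 − 7380²/150 = 54054.0000
Sample variance = 54054.0000 / 149 = 362.7785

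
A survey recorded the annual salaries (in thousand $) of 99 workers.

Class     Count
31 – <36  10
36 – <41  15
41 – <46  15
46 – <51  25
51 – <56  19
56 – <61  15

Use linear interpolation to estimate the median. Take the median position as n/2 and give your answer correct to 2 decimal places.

47.90

Cumulative frequencies: 10, 25, 40, 65, 84, 99
n = 99; position = n/2 = 49.5.
This falls in the class 46 – <51: L = 46, F = 40, f = 25, h = 5.
Median ≈ 46 + ((49.5 − 40) / 25) × 5 = 47.9000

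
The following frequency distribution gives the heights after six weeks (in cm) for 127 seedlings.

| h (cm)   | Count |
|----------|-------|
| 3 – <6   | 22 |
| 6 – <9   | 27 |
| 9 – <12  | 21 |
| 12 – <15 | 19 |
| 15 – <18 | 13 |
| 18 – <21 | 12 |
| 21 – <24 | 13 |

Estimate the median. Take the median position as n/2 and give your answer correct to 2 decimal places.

11.07

Cumulative frequencies: 22, 49, 70, 89, 102, 114, 127
n = 127; position = n/2 = 63.5.
This falls in the class 9 – <12: L = 9, F = 49, f = 21, h = 3.
Median ≈ 9 + ((63.5 − 49) / 21) × 3 = 11.0714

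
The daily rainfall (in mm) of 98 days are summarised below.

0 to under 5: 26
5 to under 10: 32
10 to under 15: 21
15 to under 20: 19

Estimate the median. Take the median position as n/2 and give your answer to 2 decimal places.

8.59

Cumulative frequencies: 26, 58, 79, 98
n = 98; position = n/2 = 49.
This falls in the class 5 to under 10: L = 5, F = 26, f = 32, h = 5.
Median ≈ 5 + ((49 − 26) / 32) × 5 = 8.5938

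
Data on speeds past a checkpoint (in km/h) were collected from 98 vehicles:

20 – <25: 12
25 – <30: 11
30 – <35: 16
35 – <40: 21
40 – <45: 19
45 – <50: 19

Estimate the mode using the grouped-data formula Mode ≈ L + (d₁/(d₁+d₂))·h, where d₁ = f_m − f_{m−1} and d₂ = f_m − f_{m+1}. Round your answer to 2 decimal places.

Modal class: 35 – <40 (highest frequency 21).
d₁ = 21 − 16 = 5, d₂ = 21 − 19 = 2
Mode ≈ 35 + (5/(5+2)) × 5 = 35 + 3.5714 = 38.5714

38.57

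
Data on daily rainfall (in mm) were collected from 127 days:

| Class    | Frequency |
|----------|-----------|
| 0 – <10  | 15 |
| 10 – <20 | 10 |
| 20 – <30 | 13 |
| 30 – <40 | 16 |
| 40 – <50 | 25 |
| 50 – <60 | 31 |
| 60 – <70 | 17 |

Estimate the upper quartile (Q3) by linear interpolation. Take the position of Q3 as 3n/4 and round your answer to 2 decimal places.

Cumulative frequencies: 15, 25, 38, 54, 79, 110, 127
n = 127; position = 3n/4 = 95.25.
This falls in the class 50 – <60: L = 50, F = 79, f = 31, h = 10.
Upper quartile ≈ 50 + ((95.25 − 79) / 31) × 10 = 55.2419

55.24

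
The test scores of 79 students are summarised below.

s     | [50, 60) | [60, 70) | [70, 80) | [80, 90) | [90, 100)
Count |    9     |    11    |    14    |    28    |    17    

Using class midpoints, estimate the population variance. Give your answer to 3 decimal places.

Midpoints: 55, 65, 75, 85, 95
n = 79, Σfm = 6255, mean = 79.1772
Σfm² = 508175
Σf(m − x̄)² = Σfm² − (Σfm)²/n = 508175 − 6255²/79 = 12921.5190
Population variance = 12921.5190 / 79 = 163.5635

163.564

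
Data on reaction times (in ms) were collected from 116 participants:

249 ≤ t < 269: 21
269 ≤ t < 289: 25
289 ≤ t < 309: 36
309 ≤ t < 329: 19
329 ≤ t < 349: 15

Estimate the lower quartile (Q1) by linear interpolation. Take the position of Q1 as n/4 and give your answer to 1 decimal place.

275.4

Cumulative frequencies: 21, 46, 82, 101, 116
n = 116; position = n/4 = 29.
This falls in the class 269 ≤ t < 289: L = 269, F = 21, f = 25, h = 20.
Lower quartile ≈ 269 + ((29 − 21) / 25) × 20 = 275.4000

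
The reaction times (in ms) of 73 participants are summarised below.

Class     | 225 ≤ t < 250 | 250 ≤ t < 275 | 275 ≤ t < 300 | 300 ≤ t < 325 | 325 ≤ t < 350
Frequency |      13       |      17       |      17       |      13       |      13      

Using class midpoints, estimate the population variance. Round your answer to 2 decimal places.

Midpoints: 237.5, 262.5, 287.5, 312.5, 337.5
n = 73, Σfm = 20887.5, mean = 286.1301
Σfm² = 6060156.25
Σf(m − x̄)² = Σfm² − (Σfm)²/n = 6060156.25 − 20887.5²/73 = 83613.0137
Population variance = 83613.0137 / 73 = 1145.3837

1145.38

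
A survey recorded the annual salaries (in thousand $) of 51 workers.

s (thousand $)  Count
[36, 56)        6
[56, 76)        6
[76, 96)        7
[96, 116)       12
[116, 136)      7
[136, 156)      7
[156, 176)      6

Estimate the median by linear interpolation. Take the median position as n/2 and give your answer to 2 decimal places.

106.83

Cumulative frequencies: 6, 12, 19, 31, 38, 45, 51
n = 51; position = n/2 = 25.5.
This falls in the class [96, 116): L = 96, F = 19, f = 12, h = 20.
Median ≈ 96 + ((25.5 − 19) / 12) × 20 = 106.8333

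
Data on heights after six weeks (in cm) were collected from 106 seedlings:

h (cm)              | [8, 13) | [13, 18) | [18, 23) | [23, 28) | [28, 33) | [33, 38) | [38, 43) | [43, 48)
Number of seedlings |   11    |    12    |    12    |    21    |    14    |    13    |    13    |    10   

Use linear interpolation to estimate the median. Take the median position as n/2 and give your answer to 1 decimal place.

27.3

Cumulative frequencies: 11, 23, 35, 56, 70, 83, 96, 106
n = 106; position = n/2 = 53.
This falls in the class [23, 28): L = 23, F = 35, f = 21, h = 5.
Median ≈ 23 + ((53 − 35) / 21) × 5 = 27.2857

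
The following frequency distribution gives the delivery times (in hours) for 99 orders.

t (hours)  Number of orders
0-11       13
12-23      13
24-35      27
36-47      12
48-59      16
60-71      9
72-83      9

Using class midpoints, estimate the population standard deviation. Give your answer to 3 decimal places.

21.551

Midpoints: 5.5, 17.5, 29.5, 41.5, 53.5, 65.5, 77.5
n = 99, Σfm = 3736.5, mean = 37.7424
Σfm² = 187002.75
Σf(m − x̄)² = Σfm² − (Σfm)²/n = 187002.75 − 3736.5²/99 = 45978.1818
Population variance = 45978.1818 / 99 = 464.4261
Standard deviation = √464.4261 = 21.5505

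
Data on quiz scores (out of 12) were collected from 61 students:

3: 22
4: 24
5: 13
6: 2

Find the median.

Cumulative frequencies: 22, 46, 59, 61
n = 61, so the median is the value in position (n+1)/2 = 31.
Position 31 falls at value 4.

4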